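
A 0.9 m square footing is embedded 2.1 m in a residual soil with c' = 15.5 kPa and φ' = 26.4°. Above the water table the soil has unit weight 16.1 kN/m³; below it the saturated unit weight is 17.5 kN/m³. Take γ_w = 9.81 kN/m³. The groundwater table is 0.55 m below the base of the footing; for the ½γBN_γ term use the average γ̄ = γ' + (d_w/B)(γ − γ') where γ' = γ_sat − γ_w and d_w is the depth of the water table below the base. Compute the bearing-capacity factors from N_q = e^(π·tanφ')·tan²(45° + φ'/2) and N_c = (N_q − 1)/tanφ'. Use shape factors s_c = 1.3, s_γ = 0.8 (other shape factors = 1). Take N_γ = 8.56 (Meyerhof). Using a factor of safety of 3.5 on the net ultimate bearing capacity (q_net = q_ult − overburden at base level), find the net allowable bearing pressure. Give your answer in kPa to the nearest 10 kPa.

q_all(net) ≈ 250 kPa

N_q = e^(π·tan26.4°)·tan²(58.2°) = 12.37; N_c = (N_q − 1)/tanφ' = 22.91.
q = γ·D_f = 16.1 × 2.1 = 33.81 kPa.
γ' = 7.69 kN/m³; averaging over the depth B below the base, γ̄ = γ' + (d_w/B)(γ − γ') = 12.829 kN/m³.
c·N_c·s_c = 15.5 × 22.91 × 1.3 = 461.64 kPa
q·N_q = 33.81 × 12.373 = 418.32 kPa
0.5·γ·B·N_γ·s_γ = 0.5 × 12.829 × 0.9 × 8.56 × 0.8 = 39.535 kPa
q_ult = 461.64 + 418.32 + 39.535 = 919.49 kPa.
q_net = 919.49 − 33.81 = 885.68 kPa.
q_all(net) = 885.68 / 3.5 = 253.05 kPa.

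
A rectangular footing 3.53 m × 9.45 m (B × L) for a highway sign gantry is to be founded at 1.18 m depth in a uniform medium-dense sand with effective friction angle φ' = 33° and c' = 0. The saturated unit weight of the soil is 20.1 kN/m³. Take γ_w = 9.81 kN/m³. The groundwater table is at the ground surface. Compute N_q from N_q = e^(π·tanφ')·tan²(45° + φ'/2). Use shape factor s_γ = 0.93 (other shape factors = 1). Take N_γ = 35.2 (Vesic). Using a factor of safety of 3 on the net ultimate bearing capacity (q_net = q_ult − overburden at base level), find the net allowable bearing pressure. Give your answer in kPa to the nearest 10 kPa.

N_q = e^(π·tan33°)·tan²(61.5°) = 26.09.
γ' = 20.1 − 9.81 = 10.29 kN/m³ (submerged throughout). q = 10.29 × 1.18 = 12.142 kPa; the same γ' applies in the ½γBN_γ term.
q·N_q = 12.142 × 26.092 = 316.81 kPa
0.5·γ·B·N_γ·s_γ = 0.5 × 10.29 × 3.53 × 35.2 × 0.93 = 594.55 kPa
q_ult = 316.81 + 594.55 = 911.36 kPa.
q_net = 911.36 − 12.142 = 899.22 kPa.
q_all(net) = 899.22 / 3 = 299.74 kPa.

q_all(net) ≈ 300 kPa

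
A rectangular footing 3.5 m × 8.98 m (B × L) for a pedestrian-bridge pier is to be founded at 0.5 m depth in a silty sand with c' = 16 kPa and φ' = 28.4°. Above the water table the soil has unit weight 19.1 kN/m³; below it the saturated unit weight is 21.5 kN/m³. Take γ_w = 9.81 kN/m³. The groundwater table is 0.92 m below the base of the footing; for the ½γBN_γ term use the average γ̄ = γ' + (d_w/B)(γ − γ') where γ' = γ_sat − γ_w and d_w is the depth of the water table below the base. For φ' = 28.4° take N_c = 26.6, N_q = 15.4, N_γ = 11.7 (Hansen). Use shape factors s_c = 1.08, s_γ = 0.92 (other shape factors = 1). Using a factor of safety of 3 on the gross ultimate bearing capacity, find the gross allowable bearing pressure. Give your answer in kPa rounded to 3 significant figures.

q_all ≈ 288 kPa

Effective surcharge at the founding depth q = γ·D_f = 19.1 × 0.5 = 9.55 kPa.
With d_w = 0.92 m < B, γ̄ = 11.69 + (0.92/3.5) × (19.1 − 11.69) = 13.638 kN/m³.
q_ult = c·N_c·s_c + q·N_q + 0.5·γ·B·N_γ·s_γ
     = 16 × 26.6 × 1.08 + 9.55 × 15.4 + 0.5 × 13.638 × 3.5 × 11.7 × 0.92
     = 459.65 + 147.07 + 256.89 = 863.61 kPa.
q_all = 863.61 / 3 = 287.87 kPa.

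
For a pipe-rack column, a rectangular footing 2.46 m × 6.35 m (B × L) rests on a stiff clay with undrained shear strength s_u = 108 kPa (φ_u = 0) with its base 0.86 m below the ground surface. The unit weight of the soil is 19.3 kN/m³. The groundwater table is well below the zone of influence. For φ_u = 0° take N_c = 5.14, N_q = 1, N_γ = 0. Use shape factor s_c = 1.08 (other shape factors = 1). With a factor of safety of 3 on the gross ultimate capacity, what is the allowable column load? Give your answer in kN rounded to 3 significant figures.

q = γ·D_f = 19.3 × 0.86 = 16.598 kPa.
c·N_c·s_c = 108 × 5.14 × 1.08 = 599.53 kPa
q·N_q = 16.598 × 1 = 16.598 kPa
q_ult = 599.53 + 16.598 = 616.13 kPa.
Gross allowable pressure q_all = 616.13 / 3 = 205.38 kPa.
Footing area = 15.621 m², so allowable column load = 205.38 × 15.621 = 3208.2 kN.

P_all ≈ 3210 kN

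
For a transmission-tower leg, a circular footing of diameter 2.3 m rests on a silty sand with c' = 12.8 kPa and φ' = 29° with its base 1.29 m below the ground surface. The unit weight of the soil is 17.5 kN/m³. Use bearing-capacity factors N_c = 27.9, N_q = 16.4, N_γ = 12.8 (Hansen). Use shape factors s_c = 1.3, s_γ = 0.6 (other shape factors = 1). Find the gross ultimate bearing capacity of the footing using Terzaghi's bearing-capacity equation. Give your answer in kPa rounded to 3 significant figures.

q_ult ≈ 989 kPa

q = γ·D_f = 17.5 × 1.29 = 22.575 kPa.
c·N_c·s_c = 12.8 × 27.9 × 1.3 = 464.26 kPa
q·N_q = 22.575 × 16.4 = 370.23 kPa
0.5·γ·B·N_γ·s_γ = 0.5 × 17.5 × 2.3 × 12.8 × 0.6 = 154.56 kPa
q_ult = 464.26 + 370.23 + 154.56 = 989.05 kPa.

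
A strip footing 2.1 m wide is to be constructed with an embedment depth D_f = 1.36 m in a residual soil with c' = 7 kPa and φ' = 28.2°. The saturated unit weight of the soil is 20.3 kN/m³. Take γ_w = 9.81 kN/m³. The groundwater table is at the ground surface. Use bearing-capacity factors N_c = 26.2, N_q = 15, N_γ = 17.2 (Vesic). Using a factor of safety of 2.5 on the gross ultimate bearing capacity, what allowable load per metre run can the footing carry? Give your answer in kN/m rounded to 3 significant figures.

With the water table at the surface the whole profile is submerged: γ' = 20.3 − 9.81 = 10.49 kN/m³, so q = γ'·D_f = 14.266 kPa; the same γ' applies in the ½γBN_γ term.
q_ult = c·N_c + q·N_q + 0.5·γ·B·N_γ
     = 7 × 26.2 + 14.266 × 15 + 0.5 × 10.49 × 2.1 × 17.2
     = 183.4 + 214 + 189.45 = 586.85 kPa.
Gross allowable pressure q_all = 586.85 / 2.5 = 234.74 kPa.
Allowable wall load = q_all × B = 234.74 × 2.1 = 492.95 kN per metre run.

≈ 493 kN/m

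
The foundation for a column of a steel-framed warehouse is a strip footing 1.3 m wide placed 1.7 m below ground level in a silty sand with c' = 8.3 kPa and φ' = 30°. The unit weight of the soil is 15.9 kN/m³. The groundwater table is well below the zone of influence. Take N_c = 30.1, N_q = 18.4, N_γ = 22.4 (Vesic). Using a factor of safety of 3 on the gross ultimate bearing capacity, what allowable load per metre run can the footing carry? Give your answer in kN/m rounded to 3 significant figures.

q = γ·D_f = 15.9 × 1.7 = 27.03 kPa.
c·N_c = 8.3 × 30.1 = 249.83 kPa
q·N_q = 27.03 × 18.4 = 497.35 kPa
0.5·γ·B·N_γ = 0.5 × 15.9 × 1.3 × 22.4 = 231.5 kPa
q_ult = 249.83 + 497.35 + 231.5 = 978.69 kPa.
Gross allowable pressure q_all = 978.69 / 3 = 326.23 kPa.
Allowable wall load = q_all × B = 326.23 × 1.3 = 424.1 kN per metre run.

≈ 424 kN/m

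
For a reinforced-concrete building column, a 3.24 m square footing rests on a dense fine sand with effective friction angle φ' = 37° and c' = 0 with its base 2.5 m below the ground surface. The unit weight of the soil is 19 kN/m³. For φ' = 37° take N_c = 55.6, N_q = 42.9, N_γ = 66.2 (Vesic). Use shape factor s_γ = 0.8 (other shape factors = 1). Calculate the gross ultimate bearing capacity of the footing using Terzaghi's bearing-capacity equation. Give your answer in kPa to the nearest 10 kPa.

q_ult ≈ 3670 kPa

Effective surcharge at the founding depth q = γ·D_f = 19 × 2.5 = 47.5 kPa.
q_ult = q·N_q + 0.5·γ·B·N_γ·s_γ
     = 47.5 × 42.9 + 0.5 × 19 × 3.24 × 66.2 × 0.8
     = 2037.8 + 1630.1 = 3667.9 kPa.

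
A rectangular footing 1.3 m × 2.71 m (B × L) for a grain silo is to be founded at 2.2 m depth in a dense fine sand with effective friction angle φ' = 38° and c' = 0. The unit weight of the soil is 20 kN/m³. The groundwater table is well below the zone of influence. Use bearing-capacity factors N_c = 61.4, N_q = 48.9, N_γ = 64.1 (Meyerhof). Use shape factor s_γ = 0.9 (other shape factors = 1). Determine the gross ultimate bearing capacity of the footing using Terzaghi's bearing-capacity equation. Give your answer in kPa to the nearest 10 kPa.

q = γ·D_f = 20 × 2.2 = 44 kPa.
q·N_q = 44 × 48.9 = 2151.6 kPa
0.5·γ·B·N_γ·s_γ = 0.5 × 20 × 1.3 × 64.1 × 0.9 = 749.97 kPa
q_ult = 2151.6 + 749.97 = 2901.6 kPa.

q_ult ≈ 2900 kPa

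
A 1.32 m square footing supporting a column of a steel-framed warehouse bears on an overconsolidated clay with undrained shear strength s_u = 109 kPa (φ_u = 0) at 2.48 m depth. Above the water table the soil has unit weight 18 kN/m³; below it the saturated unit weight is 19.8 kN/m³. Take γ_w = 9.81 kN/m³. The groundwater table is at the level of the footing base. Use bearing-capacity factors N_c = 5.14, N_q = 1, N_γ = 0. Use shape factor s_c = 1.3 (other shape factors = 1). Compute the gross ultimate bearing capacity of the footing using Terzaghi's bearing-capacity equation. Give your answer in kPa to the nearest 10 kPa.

Overburden at base level: q = 18 × 2.48 = 44.64 kPa.
Cohesion term c·N_c·s_c = 109 × 5.14 × 1.3 = 728.34 kPa; surcharge term q·N_q = 44.64 × 1 = 44.64 kPa.
q_ult = 728.34 + 44.64 = 772.98 kPa.

q_ult ≈ 770 kPa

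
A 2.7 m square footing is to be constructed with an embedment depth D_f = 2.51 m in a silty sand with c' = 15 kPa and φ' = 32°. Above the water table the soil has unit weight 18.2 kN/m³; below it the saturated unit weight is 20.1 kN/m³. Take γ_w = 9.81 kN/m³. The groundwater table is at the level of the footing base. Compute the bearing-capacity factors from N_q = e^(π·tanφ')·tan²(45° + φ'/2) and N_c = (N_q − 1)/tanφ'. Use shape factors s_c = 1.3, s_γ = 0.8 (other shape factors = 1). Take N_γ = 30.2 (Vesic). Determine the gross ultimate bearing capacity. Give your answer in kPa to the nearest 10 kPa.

tan32° = 0.6249, so N_q = e^(π×0.6249)·tan²(61°) = 7.121 × 3.255 = 23.18.
N_c = (23.18 − 1)/tan32° = 35.49.
Overburden at base level: q = 18.2 × 2.51 = 45.682 kPa.
Below the base the soil is submerged, so the ½γBN_γ term uses γ' = 20.1 − 9.81 = 10.29 kN/m³.
Cohesion term c·N_c·s_c = 15 × 35.49 × 1.3 = 692.06 kPa; surcharge term q·N_q = 45.682 × 23.177 = 1058.8 kPa; self-weight term 0.5·γ·B·N_γ·s_γ = 0.5 × 10.29 × 2.7 × 30.2 × 0.8 = 335.62 kPa.
q_ult = 692.06 + 1058.8 + 335.62 = 2086.4 kPa.

q_ult ≈ 2090 kPa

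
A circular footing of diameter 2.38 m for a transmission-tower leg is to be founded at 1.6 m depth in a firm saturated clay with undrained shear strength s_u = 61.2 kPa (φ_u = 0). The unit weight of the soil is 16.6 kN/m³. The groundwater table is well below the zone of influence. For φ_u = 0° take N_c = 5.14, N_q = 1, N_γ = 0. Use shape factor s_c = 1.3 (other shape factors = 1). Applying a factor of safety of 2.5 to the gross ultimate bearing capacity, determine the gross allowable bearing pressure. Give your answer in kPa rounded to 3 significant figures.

q_all ≈ 174 kPa

Overburden at base level: q = 16.6 × 1.6 = 26.56 kPa.
Cohesion term c·N_c·s_c = 61.2 × 5.14 × 1.3 = 408.94 kPa; surcharge term q·N_q = 26.56 × 1 = 26.56 kPa.
q_ult = 408.94 + 26.56 = 435.5 kPa.
q_all = q_ult / FS = 435.5 / 2.5 = 174.2 kPa.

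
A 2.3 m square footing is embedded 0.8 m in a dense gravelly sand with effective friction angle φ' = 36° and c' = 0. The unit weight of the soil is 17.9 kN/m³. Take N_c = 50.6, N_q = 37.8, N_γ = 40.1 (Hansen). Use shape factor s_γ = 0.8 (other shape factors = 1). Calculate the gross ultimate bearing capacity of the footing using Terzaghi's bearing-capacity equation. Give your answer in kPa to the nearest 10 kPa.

Overburden at base level: q = 17.9 × 0.8 = 14.32 kPa.
Surcharge term q·N_q = 14.32 × 37.8 = 541.3 kPa; self-weight term 0.5·γ·B·N_γ·s_γ = 0.5 × 17.9 × 2.3 × 40.1 × 0.8 = 660.37 kPa.
q_ult = 541.3 + 660.37 = 1201.7 kPa.

q_ult ≈ 1200 kPa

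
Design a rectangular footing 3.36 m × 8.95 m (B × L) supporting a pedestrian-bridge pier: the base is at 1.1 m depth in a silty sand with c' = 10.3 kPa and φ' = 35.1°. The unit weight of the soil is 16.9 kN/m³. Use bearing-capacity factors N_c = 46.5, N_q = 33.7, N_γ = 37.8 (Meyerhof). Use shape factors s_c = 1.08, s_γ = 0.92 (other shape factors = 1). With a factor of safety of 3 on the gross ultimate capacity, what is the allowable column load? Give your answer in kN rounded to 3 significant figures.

Effective surcharge at the founding depth q = γ·D_f = 16.9 × 1.1 = 18.59 kPa.
q_ult = c·N_c·s_c + q·N_q + 0.5·γ·B·N_γ·s_γ
     = 10.3 × 46.5 × 1.08 + 18.59 × 33.7 + 0.5 × 16.9 × 3.36 × 37.8 × 0.92
     = 517.27 + 626.48 + 987.36 = 2131.1 kPa.
Gross allowable pressure q_all = 2131.1 / 3 = 710.37 kPa.
Footing area = 30.072 m², so allowable column load = 710.37 × 30.072 = 21362 kN.

P_all ≈ 21400 kN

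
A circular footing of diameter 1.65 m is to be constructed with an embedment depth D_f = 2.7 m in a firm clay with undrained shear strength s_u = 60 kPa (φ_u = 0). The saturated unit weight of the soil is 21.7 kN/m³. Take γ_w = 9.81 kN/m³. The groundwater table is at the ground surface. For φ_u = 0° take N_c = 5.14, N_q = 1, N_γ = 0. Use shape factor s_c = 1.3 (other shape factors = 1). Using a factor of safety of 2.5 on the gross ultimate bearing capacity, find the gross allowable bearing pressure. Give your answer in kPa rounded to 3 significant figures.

Water table at ground surface, so effective unit weight γ' = 21.7 − 9.81 = 11.89 kN/m³ is used throughout; overburden q = 11.89 × 2.7 = 32.103 kPa.
Cohesion term c·N_c·s_c = 60 × 5.14 × 1.3 = 400.92 kPa; surcharge term q·N_q = 32.103 × 1 = 32.103 kPa.
q_ult = 400.92 + 32.103 = 433.02 kPa.
q_all = 433.02 / 2.5 = 173.21 kPa.

q_all ≈ 173 kPa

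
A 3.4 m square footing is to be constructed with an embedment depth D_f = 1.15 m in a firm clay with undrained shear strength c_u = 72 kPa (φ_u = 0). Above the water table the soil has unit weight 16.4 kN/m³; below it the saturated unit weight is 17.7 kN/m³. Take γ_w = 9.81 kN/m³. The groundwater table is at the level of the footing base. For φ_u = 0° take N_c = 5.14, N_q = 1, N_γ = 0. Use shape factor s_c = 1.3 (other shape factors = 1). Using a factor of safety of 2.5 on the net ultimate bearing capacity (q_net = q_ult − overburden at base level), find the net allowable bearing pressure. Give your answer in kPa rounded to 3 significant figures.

q_all(net) ≈ 192 kPa

Overburden at base level: q = 16.4 × 1.15 = 18.86 kPa.
Cohesion term c·N_c·s_c = 72 × 5.14 × 1.3 = 481.1 kPa; surcharge term q·N_q = 18.86 × 1 = 18.86 kPa.
q_ult = 481.1 + 18.86 = 499.96 kPa.
q_net = 499.96 − 18.86 = 481.1 kPa.
q_all(net) = 481.1 / 2.5 = 192.44 kPa.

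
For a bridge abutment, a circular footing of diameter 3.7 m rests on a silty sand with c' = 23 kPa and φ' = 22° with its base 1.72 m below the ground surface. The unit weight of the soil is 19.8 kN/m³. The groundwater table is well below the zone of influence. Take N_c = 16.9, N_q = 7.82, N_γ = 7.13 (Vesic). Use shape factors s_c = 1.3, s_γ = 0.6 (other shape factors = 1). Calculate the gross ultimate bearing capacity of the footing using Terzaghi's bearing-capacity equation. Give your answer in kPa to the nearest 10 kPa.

q = γ·D_f = 19.8 × 1.72 = 34.056 kPa.
c·N_c·s_c = 23 × 16.9 × 1.3 = 505.31 kPa
q·N_q = 34.056 × 7.82 = 266.32 kPa
0.5·γ·B·N_γ·s_γ = 0.5 × 19.8 × 3.7 × 7.13 × 0.6 = 156.7 kPa
q_ult = 505.31 + 266.32 + 156.7 = 928.33 kPa.

q_ult ≈ 930 kPa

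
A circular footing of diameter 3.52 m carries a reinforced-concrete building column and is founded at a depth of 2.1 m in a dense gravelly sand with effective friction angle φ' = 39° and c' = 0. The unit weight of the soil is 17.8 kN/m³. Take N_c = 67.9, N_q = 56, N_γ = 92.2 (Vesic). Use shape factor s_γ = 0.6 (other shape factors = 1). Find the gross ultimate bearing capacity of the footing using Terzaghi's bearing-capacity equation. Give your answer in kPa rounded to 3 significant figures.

Overburden at base level: q = 17.8 × 2.1 = 37.38 kPa.
Surcharge term q·N_q = 37.38 × 56 = 2093.3 kPa; self-weight term 0.5·γ·B·N_γ·s_γ = 0.5 × 17.8 × 3.52 × 92.2 × 0.6 = 1733.1 kPa.
q_ult = 2093.3 + 1733.1 = 3826.3 kPa.

q_ult ≈ 3830 kPa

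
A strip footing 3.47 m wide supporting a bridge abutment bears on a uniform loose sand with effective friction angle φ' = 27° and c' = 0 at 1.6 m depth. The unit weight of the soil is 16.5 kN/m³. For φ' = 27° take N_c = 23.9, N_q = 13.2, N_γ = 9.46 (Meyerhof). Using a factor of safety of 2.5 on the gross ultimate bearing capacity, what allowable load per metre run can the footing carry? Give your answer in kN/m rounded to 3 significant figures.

≈ 860 kN/m

Effective surcharge at the founding depth q = γ·D_f = 16.5 × 1.6 = 26.4 kPa.
q_ult = q·N_q + 0.5·γ·B·N_γ
     = 26.4 × 13.2 + 0.5 × 16.5 × 3.47 × 9.46
     = 348.48 + 270.82 = 619.3 kPa.
Gross allowable pressure q_all = 619.3 / 2.5 = 247.72 kPa.
Allowable wall load = q_all × B = 247.72 × 3.47 = 859.58 kN per metre run.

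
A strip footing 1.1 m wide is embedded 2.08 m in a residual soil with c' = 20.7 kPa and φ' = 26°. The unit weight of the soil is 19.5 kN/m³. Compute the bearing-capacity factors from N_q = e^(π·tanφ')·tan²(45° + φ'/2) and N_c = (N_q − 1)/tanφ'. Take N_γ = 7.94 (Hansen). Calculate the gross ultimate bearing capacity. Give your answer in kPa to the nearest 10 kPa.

tan26° = 0.4877, so N_q = e^(π×0.4877)·tan²(58°) = 4.629 × 2.561 = 11.85.
N_c = (11.85 − 1)/tan26° = 22.25.
Overburden at base level: q = 19.5 × 2.08 = 40.56 kPa.
Cohesion term c·N_c = 20.7 × 22.254 = 460.67 kPa; surcharge term q·N_q = 40.56 × 11.854 = 480.81 kPa; self-weight term 0.5·γ·B·N_γ = 0.5 × 19.5 × 1.1 × 7.94 = 85.157 kPa.
q_ult = 460.67 + 480.81 + 85.157 = 1026.6 kPa.

q_ult ≈ 1030 kPa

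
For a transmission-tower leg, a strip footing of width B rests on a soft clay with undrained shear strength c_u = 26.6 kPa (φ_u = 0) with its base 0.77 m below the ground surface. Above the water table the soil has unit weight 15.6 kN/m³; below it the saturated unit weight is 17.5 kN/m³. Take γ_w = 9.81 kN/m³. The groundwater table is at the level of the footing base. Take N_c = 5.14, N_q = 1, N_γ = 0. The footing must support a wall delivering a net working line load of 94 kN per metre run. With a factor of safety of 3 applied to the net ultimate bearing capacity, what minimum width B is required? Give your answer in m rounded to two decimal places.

Overburden at base level: q = 15.6 × 0.77 = 12.012 kPa.
Cohesion term c·N_c = 26.6 × 5.14 = 136.72 kPa; surcharge term q·N_q = 12.012 × 1 = 12.012 kPa.
q_ult = 136.72 + 12.012 = 148.74 kPa.
For φ = 0 the ½γBN_γ term vanishes, so q_ult is independent of B. q_net = 148.74 − 12.012 = 136.72 kPa; q_all(net) = 136.72/3 = 45.575 kPa.
Required width B = w / q_all(net) = 94 / 45.575 = 2.063 m.

B = 2.06 m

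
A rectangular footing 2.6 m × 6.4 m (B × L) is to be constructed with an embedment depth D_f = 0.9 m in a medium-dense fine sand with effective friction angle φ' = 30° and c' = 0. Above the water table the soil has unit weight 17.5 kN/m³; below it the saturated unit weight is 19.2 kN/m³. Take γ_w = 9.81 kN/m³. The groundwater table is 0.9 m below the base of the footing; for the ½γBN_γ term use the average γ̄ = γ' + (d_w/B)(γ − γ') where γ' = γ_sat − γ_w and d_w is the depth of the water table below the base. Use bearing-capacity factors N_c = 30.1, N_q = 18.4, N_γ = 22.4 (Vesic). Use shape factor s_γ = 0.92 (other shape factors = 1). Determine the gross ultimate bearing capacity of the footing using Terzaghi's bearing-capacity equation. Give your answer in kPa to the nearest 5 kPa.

q_ult ≈ 615 kPa

q = γ·D_f = 17.5 × 0.9 = 15.75 kPa.
γ' = 9.39 kN/m³; averaging over the depth B below the base, γ̄ = γ' + (d_w/B)(γ − γ') = 12.197 kN/m³.
q·N_q = 15.75 × 18.4 = 289.8 kPa
0.5·γ·B·N_γ·s_γ = 0.5 × 12.197 × 2.6 × 22.4 × 0.92 = 326.77 kPa
q_ult = 289.8 + 326.77 = 616.57 kPa.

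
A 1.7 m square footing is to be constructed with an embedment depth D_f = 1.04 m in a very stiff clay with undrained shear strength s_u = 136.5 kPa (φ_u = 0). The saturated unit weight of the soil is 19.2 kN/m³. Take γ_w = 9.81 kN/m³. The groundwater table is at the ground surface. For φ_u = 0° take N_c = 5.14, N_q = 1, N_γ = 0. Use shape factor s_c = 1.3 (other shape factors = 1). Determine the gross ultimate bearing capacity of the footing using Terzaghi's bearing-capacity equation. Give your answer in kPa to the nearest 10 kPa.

q_ult ≈ 920 kPa

With the water table at the surface the whole profile is submerged: γ' = 19.2 − 9.81 = 9.39 kN/m³, so q = γ'·D_f = 9.7656 kPa.
q_ult = c·N_c·s_c + q·N_q
     = 136.5 × 5.14 × 1.3 + 9.7656 × 1
     = 912.09 + 9.7656 = 921.86 kPa.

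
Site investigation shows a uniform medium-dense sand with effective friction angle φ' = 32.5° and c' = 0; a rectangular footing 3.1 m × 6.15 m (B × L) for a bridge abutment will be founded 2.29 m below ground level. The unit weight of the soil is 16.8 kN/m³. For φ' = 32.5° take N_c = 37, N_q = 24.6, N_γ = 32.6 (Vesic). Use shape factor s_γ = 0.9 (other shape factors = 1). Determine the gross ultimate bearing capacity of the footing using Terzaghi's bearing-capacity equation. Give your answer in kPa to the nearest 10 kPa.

Effective surcharge at the founding depth q = γ·D_f = 16.8 × 2.29 = 38.472 kPa.
q_ult = q·N_q + 0.5·γ·B·N_γ·s_γ
     = 38.472 × 24.6 + 0.5 × 16.8 × 3.1 × 32.6 × 0.9
     = 946.41 + 764.01 = 1710.4 kPa.

q_ult ≈ 1710 kPa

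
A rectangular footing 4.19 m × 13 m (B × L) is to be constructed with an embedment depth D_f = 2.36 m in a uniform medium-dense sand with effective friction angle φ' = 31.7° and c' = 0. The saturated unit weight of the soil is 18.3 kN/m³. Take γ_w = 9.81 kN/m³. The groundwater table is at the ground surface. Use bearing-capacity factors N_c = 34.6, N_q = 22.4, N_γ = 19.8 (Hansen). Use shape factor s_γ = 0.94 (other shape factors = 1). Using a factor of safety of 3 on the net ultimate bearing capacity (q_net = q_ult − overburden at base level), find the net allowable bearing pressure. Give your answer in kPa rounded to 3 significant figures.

With the water table at the surface the whole profile is submerged: γ' = 18.3 − 9.81 = 8.49 kN/m³, so q = γ'·D_f = 20.036 kPa; the same γ' applies in the ½γBN_γ term.
q_ult = q·N_q + 0.5·γ·B·N_γ·s_γ
     = 20.036 × 22.4 + 0.5 × 8.49 × 4.19 × 19.8 × 0.94
     = 448.82 + 331.04 = 779.86 kPa.
q_net = 779.86 − 20.036 = 759.82 kPa.
q_all(net) = 759.82 / 3 = 253.27 kPa.

q_all(net) ≈ 253 kPa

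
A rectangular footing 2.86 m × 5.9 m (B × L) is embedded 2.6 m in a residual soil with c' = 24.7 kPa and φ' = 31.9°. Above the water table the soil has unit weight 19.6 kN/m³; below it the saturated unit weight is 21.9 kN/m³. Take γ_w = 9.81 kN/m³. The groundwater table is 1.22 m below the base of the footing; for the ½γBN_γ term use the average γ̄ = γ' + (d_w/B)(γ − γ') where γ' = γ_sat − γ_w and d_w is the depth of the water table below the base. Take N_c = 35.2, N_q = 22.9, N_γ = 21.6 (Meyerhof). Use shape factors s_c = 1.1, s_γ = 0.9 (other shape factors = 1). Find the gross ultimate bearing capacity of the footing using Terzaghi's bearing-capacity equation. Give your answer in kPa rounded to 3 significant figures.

q_ult ≈ 2550 kPa

q = γ·D_f = 19.6 × 2.6 = 50.96 kPa.
γ' = 12.09 kN/m³; averaging over the depth B below the base, γ̄ = γ' + (d_w/B)(γ − γ') = 15.294 kN/m³.
c·N_c·s_c = 24.7 × 35.2 × 1.1 = 956.38 kPa
q·N_q = 50.96 × 22.9 = 1167 kPa
0.5·γ·B·N_γ·s_γ = 0.5 × 15.294 × 2.86 × 21.6 × 0.9 = 425.15 kPa
q_ult = 956.38 + 1167 + 425.15 = 2548.5 kPa.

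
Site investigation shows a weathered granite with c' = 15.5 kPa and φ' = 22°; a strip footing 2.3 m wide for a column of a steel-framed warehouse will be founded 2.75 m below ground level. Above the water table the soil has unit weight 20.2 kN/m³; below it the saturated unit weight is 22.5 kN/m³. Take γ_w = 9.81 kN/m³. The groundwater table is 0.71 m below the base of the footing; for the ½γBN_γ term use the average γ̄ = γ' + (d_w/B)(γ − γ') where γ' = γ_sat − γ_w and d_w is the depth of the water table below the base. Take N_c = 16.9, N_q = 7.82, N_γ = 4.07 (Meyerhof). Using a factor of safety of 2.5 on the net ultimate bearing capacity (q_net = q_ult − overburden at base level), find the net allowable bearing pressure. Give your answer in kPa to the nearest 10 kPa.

Effective surcharge at the founding depth q = γ·D_f = 20.2 × 2.75 = 55.55 kPa.
With d_w = 0.71 m < B, γ̄ = 12.69 + (0.71/2.3) × (20.2 − 12.69) = 15.008 kN/m³.
q_ult = c·N_c + q·N_q + 0.5·γ·B·N_γ
     = 15.5 × 16.9 + 55.55 × 7.82 + 0.5 × 15.008 × 2.3 × 4.07
     = 261.95 + 434.4 + 70.246 = 766.6 kPa.
q_net = 766.6 − 55.55 = 711.05 kPa.
q_all(net) = 711.05 / 2.5 = 284.42 kPa.

q_all(net) ≈ 280 kPa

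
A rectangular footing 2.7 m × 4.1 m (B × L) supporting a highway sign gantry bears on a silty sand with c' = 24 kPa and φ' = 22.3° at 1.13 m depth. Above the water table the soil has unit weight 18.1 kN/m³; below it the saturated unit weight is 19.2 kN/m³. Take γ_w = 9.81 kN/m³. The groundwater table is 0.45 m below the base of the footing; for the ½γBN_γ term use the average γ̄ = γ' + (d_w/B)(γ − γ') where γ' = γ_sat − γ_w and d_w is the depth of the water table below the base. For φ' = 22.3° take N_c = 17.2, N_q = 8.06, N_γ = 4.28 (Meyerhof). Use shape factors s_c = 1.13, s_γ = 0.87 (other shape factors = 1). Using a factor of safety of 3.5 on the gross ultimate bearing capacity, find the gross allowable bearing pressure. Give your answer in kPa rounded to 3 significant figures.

q_all ≈ 196 kPa

Effective surcharge at the founding depth q = γ·D_f = 18.1 × 1.13 = 20.453 kPa.
With d_w = 0.45 m < B, γ̄ = 9.39 + (0.45/2.7) × (18.1 − 9.39) = 10.842 kN/m³.
q_ult = c·N_c·s_c + q·N_q + 0.5·γ·B·N_γ·s_γ
     = 24 × 17.2 × 1.13 + 20.453 × 8.06 + 0.5 × 10.842 × 2.7 × 4.28 × 0.87
     = 466.46 + 164.85 + 54.5 = 685.81 kPa.
q_all = 685.81 / 3.5 = 195.95 kPa.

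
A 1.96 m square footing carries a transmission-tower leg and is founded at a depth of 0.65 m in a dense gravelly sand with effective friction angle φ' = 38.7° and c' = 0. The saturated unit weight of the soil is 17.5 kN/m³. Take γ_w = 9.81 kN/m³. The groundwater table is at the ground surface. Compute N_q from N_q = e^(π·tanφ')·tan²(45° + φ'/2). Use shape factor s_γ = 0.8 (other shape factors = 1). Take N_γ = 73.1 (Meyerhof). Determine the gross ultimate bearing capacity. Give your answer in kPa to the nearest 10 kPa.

q_ult ≈ 710 kPa

tan38.7° = 0.8012, so N_q = e^(π×0.8012)·tan²(64.35°) = 12.39 × 4.337 = 53.73.
γ' = 17.5 − 9.81 = 7.69 kN/m³ (submerged throughout). q = 7.69 × 0.65 = 4.9985 kPa; the same γ' applies in the ½γBN_γ term.
q·N_q = 4.9985 × 53.733 = 268.58 kPa
0.5·γ·B·N_γ·s_γ = 0.5 × 7.69 × 1.96 × 73.1 × 0.8 = 440.72 kPa
q_ult = 268.58 + 440.72 = 709.3 kPa.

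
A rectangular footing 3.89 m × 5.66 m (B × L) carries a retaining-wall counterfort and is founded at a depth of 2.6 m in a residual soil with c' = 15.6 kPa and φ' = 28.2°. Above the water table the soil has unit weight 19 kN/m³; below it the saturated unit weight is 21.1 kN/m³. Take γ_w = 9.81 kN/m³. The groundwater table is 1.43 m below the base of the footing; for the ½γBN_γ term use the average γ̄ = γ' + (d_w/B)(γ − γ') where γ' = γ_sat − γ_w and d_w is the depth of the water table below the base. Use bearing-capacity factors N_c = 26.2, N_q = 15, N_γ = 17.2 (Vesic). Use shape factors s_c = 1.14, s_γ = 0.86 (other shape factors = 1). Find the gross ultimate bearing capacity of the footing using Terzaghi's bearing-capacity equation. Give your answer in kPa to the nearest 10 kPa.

q_ult ≈ 1610 kPa

Overburden at base level: q = 19 × 2.6 = 49.4 kPa.
The water table is 1.43 m below the base (< B = 3.89 m), so the ½γBN_γ term uses γ̄ = γ' + (d_w/B)(γ − γ') = 11.29 + (1.43/3.89)(19 − 11.29) = 14.124 kN/m³.
Cohesion term c·N_c·s_c = 15.6 × 26.2 × 1.14 = 465.94 kPa; surcharge term q·N_q = 49.4 × 15 = 741 kPa; self-weight term 0.5·γ·B·N_γ·s_γ = 0.5 × 14.124 × 3.89 × 17.2 × 0.86 = 406.36 kPa.
q_ult = 465.94 + 741 + 406.36 = 1613.3 kPa.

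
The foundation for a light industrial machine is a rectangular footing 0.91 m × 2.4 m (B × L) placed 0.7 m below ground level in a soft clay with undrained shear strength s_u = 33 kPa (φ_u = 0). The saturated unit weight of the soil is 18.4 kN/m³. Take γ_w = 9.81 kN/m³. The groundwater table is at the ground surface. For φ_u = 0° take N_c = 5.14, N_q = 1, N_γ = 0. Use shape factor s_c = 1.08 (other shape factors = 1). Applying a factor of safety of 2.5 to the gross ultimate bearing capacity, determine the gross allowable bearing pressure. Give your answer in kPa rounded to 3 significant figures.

Water table at ground surface, so effective unit weight γ' = 18.4 − 9.81 = 8.59 kN/m³ is used throughout; overburden q = 8.59 × 0.7 = 6.013 kPa.
Cohesion term c·N_c·s_c = 33 × 5.14 × 1.08 = 183.19 kPa; surcharge term q·N_q = 6.013 × 1 = 6.013 kPa.
q_ult = 183.19 + 6.013 = 189.2 kPa.
q_all = q_ult / FS = 189.2 / 2.5 = 75.681 kPa.

q_all ≈ 75.7 kPa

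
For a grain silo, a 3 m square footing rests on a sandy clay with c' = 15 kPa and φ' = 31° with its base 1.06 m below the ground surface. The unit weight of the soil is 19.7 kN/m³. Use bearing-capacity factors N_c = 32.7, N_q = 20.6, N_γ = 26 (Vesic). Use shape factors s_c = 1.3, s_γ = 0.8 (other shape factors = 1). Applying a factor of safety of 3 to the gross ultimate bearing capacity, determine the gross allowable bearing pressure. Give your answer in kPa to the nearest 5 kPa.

Effective surcharge at the founding depth q = γ·D_f = 19.7 × 1.06 = 20.882 kPa.
q_ult = c·N_c·s_c + q·N_q + 0.5·γ·B·N_γ·s_γ
     = 15 × 32.7 × 1.3 + 20.882 × 20.6 + 0.5 × 19.7 × 3 × 26 × 0.8
     = 637.65 + 430.17 + 614.64 = 1682.5 kPa.
q_all = q_ult / FS = 1682.5 / 3 = 560.82 kPa.

q_all ≈ 560 kPa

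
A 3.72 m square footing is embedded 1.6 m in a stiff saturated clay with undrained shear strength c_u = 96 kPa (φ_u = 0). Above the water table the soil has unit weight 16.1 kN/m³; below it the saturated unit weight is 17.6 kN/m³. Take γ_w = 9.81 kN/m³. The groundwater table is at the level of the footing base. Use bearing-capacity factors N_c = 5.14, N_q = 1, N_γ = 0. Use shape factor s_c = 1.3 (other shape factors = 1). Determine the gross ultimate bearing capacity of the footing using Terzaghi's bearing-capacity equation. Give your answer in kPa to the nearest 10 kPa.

Effective surcharge at the founding depth q = γ·D_f = 16.1 × 1.6 = 25.76 kPa.
q_ult = c·N_c·s_c + q·N_q
     = 96 × 5.14 × 1.3 + 25.76 × 1
     = 641.47 + 25.76 = 667.23 kPa.

q_ult ≈ 670 kPa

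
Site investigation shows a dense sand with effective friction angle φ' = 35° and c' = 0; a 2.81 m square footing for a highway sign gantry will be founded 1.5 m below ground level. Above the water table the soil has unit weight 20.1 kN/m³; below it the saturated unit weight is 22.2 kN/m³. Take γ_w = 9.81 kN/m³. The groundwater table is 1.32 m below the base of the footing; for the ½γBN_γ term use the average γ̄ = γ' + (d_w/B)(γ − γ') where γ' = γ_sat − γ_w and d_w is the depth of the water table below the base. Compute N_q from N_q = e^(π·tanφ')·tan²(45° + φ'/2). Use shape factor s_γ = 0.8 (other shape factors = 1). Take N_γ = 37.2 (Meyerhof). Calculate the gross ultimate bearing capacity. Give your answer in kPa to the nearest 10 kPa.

q_ult ≈ 1670 kPa

tan35° = 0.7002, so N_q = e^(π×0.7002)·tan²(62.5°) = 9.023 × 3.69 = 33.3.
q = γ·D_f = 20.1 × 1.5 = 30.15 kPa.
γ' = 12.39 kN/m³; averaging over the depth B below the base, γ̄ = γ' + (d_w/B)(γ − γ') = 16.012 kN/m³.
q·N_q = 30.15 × 33.296 = 1003.9 kPa
0.5·γ·B·N_γ·s_γ = 0.5 × 16.012 × 2.81 × 37.2 × 0.8 = 669.5 kPa
q_ult = 1003.9 + 669.5 = 1673.4 kPa.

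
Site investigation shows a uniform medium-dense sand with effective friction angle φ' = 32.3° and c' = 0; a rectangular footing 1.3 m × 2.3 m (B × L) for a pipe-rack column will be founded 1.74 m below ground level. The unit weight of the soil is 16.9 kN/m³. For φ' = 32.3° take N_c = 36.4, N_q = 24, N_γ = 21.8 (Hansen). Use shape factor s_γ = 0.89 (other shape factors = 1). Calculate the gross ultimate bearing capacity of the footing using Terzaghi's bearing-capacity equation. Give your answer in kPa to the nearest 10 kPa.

q_ult ≈ 920 kPa

Overburden at base level: q = 16.9 × 1.74 = 29.406 kPa.
Surcharge term q·N_q = 29.406 × 24 = 705.74 kPa; self-weight term 0.5·γ·B·N_γ·s_γ = 0.5 × 16.9 × 1.3 × 21.8 × 0.89 = 213.13 kPa.
q_ult = 705.74 + 213.13 = 918.87 kPa.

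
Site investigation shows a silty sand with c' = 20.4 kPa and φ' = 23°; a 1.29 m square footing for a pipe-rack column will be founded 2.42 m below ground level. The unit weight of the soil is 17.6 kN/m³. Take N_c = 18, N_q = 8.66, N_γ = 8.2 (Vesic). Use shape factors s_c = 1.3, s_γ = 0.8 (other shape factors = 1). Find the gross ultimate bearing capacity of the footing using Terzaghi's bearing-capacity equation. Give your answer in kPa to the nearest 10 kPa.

q_ult ≈ 920 kPa

q = γ·D_f = 17.6 × 2.42 = 42.592 kPa.
c·N_c·s_c = 20.4 × 18 × 1.3 = 477.36 kPa
q·N_q = 42.592 × 8.66 = 368.85 kPa
0.5·γ·B·N_γ·s_γ = 0.5 × 17.6 × 1.29 × 8.2 × 0.8 = 74.469 kPa
q_ult = 477.36 + 368.85 + 74.469 = 920.68 kPa.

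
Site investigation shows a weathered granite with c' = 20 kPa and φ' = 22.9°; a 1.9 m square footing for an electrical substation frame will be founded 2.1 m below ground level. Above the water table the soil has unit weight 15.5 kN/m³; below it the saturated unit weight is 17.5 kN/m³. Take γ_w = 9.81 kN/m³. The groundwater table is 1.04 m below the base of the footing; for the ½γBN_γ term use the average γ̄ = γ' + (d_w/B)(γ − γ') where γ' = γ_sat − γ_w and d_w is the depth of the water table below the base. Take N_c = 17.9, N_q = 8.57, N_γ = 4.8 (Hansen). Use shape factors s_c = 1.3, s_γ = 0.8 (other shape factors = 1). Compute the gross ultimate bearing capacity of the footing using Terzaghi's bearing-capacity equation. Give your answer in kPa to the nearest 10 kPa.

q_ult ≈ 790 kPa

Overburden at base level: q = 15.5 × 2.1 = 32.55 kPa.
The water table is 1.04 m below the base (< B = 1.9 m), so the ½γBN_γ term uses γ̄ = γ' + (d_w/B)(γ − γ') = 7.69 + (1.04/1.9)(15.5 − 7.69) = 11.965 kN/m³.
Cohesion term c·N_c·s_c = 20 × 17.9 × 1.3 = 465.4 kPa; surcharge term q·N_q = 32.55 × 8.57 = 278.95 kPa; self-weight term 0.5·γ·B·N_γ·s_γ = 0.5 × 11.965 × 1.9 × 4.8 × 0.8 = 43.648 kPa.
q_ult = 465.4 + 278.95 + 43.648 = 788 kPa.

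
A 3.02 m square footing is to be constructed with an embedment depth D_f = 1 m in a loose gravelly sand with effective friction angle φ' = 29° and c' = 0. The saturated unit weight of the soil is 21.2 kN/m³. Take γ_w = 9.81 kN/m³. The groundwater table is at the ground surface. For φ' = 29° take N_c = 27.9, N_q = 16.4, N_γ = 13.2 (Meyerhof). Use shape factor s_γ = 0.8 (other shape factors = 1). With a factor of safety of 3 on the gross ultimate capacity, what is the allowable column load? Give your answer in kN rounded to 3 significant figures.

P_all ≈ 1120 kN

γ' = 21.2 − 9.81 = 11.39 kN/m³ (submerged throughout). q = 11.39 × 1 = 11.39 kPa; the same γ' applies in the ½γBN_γ term.
q·N_q = 11.39 × 16.4 = 186.8 kPa
0.5·γ·B·N_γ·s_γ = 0.5 × 11.39 × 3.02 × 13.2 × 0.8 = 181.62 kPa
q_ult = 186.8 + 181.62 = 368.42 kPa.
Gross allowable pressure q_all = 368.42 / 3 = 122.81 kPa.
Footing area = 9.1204 m², so allowable column load = 122.81 × 9.1204 = 1120 kN.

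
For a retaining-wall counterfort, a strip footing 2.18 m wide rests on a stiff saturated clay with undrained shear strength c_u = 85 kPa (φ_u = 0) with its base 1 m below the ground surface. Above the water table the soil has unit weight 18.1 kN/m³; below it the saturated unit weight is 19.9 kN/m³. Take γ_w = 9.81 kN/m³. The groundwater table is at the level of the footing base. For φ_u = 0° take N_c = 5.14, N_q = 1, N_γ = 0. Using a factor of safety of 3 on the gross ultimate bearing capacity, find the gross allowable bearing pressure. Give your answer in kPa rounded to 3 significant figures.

q_all ≈ 152 kPa

Overburden at base level: q = 18.1 × 1 = 18.1 kPa.
Cohesion term c·N_c = 85 × 5.14 = 436.9 kPa; surcharge term q·N_q = 18.1 × 1 = 18.1 kPa.
q_ult = 436.9 + 18.1 = 455 kPa.
q_all = 455 / 3 = 151.67 kPa.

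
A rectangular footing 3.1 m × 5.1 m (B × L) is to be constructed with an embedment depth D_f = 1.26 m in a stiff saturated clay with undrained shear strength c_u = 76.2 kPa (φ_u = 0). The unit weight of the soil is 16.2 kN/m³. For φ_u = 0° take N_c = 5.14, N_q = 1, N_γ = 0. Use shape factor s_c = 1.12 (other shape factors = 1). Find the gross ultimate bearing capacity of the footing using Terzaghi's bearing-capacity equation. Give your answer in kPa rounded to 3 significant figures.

q_ult ≈ 459 kPa

q = γ·D_f = 16.2 × 1.26 = 20.412 kPa.
c·N_c·s_c = 76.2 × 5.14 × 1.12 = 438.67 kPa
q·N_q = 20.412 × 1 = 20.412 kPa
q_ult = 438.67 + 20.412 = 459.08 kPa.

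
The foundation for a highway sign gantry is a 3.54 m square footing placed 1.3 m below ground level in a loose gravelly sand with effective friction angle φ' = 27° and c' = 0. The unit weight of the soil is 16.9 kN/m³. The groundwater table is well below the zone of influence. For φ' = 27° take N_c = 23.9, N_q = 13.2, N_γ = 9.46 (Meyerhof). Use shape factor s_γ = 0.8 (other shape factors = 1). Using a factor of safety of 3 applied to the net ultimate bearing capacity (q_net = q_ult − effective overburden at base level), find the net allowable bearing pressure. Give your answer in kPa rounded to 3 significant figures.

q_all(net) ≈ 165 kPa

Overburden at base level: q = 16.9 × 1.3 = 21.97 kPa.
Surcharge term q·N_q = 21.97 × 13.2 = 290 kPa; self-weight term 0.5·γ·B·N_γ·s_γ = 0.5 × 16.9 × 3.54 × 9.46 × 0.8 = 226.38 kPa.
q_ult = 290 + 226.38 = 516.39 kPa.
Net ultimate: q_net = 516.39 − 21.97 = 494.42 kPa.
q_all(net) = 494.42 / 3 = 164.81 kPa.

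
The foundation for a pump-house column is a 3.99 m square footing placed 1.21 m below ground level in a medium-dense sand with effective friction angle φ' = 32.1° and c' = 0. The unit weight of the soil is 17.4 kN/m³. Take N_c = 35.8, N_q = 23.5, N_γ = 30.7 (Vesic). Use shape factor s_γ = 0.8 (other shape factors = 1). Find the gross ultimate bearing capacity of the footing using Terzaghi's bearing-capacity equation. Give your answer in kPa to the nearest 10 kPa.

q_ult ≈ 1350 kPa

q = γ·D_f = 17.4 × 1.21 = 21.054 kPa.
q·N_q = 21.054 × 23.5 = 494.77 kPa
0.5·γ·B·N_γ·s_γ = 0.5 × 17.4 × 3.99 × 30.7 × 0.8 = 852.55 kPa
q_ult = 494.77 + 852.55 = 1347.3 kPa.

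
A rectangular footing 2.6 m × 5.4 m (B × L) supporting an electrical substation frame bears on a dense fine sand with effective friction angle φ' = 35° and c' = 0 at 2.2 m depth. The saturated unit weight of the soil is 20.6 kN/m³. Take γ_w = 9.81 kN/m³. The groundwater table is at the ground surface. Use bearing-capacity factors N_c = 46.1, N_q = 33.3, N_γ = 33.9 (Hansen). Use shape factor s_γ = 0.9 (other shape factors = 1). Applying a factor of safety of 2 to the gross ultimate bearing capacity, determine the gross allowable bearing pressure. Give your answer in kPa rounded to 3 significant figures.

With the water table at the surface the whole profile is submerged: γ' = 20.6 − 9.81 = 10.79 kN/m³, so q = γ'·D_f = 23.738 kPa; the same γ' applies in the ½γBN_γ term.
q_ult = q·N_q + 0.5·γ·B·N_γ·s_γ
     = 23.738 × 33.3 + 0.5 × 10.79 × 2.6 × 33.9 × 0.9
     = 790.48 + 427.96 = 1218.4 kPa.
q_all = q_ult / FS = 1218.4 / 2 = 609.22 kPa.

q_all ≈ 609 kPa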